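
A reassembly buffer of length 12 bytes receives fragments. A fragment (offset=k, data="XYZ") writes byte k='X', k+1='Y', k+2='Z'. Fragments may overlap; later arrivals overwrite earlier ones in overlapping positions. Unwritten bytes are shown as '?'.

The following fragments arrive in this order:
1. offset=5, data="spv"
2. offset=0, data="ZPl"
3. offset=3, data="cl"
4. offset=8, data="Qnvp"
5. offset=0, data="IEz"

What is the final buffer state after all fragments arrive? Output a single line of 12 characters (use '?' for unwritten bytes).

Answer: IEzclspvQnvp

Derivation:
Fragment 1: offset=5 data="spv" -> buffer=?????spv????
Fragment 2: offset=0 data="ZPl" -> buffer=ZPl??spv????
Fragment 3: offset=3 data="cl" -> buffer=ZPlclspv????
Fragment 4: offset=8 data="Qnvp" -> buffer=ZPlclspvQnvp
Fragment 5: offset=0 data="IEz" -> buffer=IEzclspvQnvp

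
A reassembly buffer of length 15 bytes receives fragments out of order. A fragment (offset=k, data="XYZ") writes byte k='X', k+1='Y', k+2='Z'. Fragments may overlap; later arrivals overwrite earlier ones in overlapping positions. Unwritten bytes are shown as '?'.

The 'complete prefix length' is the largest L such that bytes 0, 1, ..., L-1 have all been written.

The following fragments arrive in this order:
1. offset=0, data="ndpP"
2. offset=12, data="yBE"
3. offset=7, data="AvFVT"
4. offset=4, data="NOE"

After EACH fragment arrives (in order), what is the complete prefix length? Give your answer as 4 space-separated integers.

Fragment 1: offset=0 data="ndpP" -> buffer=ndpP??????????? -> prefix_len=4
Fragment 2: offset=12 data="yBE" -> buffer=ndpP????????yBE -> prefix_len=4
Fragment 3: offset=7 data="AvFVT" -> buffer=ndpP???AvFVTyBE -> prefix_len=4
Fragment 4: offset=4 data="NOE" -> buffer=ndpPNOEAvFVTyBE -> prefix_len=15

Answer: 4 4 4 15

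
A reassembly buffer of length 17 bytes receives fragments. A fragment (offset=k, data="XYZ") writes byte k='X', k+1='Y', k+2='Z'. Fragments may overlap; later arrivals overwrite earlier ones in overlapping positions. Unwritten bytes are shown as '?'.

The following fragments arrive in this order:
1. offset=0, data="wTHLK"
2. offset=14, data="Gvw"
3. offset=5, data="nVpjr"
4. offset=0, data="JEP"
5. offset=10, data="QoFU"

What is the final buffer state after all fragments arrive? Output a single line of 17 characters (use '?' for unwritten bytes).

Fragment 1: offset=0 data="wTHLK" -> buffer=wTHLK????????????
Fragment 2: offset=14 data="Gvw" -> buffer=wTHLK?????????Gvw
Fragment 3: offset=5 data="nVpjr" -> buffer=wTHLKnVpjr????Gvw
Fragment 4: offset=0 data="JEP" -> buffer=JEPLKnVpjr????Gvw
Fragment 5: offset=10 data="QoFU" -> buffer=JEPLKnVpjrQoFUGvw

Answer: JEPLKnVpjrQoFUGvw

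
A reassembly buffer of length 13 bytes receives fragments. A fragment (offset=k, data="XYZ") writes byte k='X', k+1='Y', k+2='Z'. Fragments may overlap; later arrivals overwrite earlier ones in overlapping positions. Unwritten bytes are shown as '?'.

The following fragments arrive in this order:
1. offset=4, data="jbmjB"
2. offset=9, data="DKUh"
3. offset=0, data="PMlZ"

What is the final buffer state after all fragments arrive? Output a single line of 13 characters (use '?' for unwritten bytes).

Fragment 1: offset=4 data="jbmjB" -> buffer=????jbmjB????
Fragment 2: offset=9 data="DKUh" -> buffer=????jbmjBDKUh
Fragment 3: offset=0 data="PMlZ" -> buffer=PMlZjbmjBDKUh

Answer: PMlZjbmjBDKUh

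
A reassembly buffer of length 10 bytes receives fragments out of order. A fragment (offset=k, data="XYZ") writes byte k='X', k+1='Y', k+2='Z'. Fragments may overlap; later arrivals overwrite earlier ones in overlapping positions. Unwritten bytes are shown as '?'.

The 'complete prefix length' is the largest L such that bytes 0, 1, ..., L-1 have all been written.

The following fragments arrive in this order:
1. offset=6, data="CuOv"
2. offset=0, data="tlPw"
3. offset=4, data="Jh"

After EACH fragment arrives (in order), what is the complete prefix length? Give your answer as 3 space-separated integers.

Fragment 1: offset=6 data="CuOv" -> buffer=??????CuOv -> prefix_len=0
Fragment 2: offset=0 data="tlPw" -> buffer=tlPw??CuOv -> prefix_len=4
Fragment 3: offset=4 data="Jh" -> buffer=tlPwJhCuOv -> prefix_len=10

Answer: 0 4 10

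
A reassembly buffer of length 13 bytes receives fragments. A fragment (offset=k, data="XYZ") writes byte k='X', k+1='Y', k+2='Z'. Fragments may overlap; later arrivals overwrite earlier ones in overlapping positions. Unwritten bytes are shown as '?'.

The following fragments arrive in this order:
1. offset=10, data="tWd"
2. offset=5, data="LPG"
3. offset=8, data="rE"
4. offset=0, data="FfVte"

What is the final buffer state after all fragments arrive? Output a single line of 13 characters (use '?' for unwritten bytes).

Fragment 1: offset=10 data="tWd" -> buffer=??????????tWd
Fragment 2: offset=5 data="LPG" -> buffer=?????LPG??tWd
Fragment 3: offset=8 data="rE" -> buffer=?????LPGrEtWd
Fragment 4: offset=0 data="FfVte" -> buffer=FfVteLPGrEtWd

Answer: FfVteLPGrEtWd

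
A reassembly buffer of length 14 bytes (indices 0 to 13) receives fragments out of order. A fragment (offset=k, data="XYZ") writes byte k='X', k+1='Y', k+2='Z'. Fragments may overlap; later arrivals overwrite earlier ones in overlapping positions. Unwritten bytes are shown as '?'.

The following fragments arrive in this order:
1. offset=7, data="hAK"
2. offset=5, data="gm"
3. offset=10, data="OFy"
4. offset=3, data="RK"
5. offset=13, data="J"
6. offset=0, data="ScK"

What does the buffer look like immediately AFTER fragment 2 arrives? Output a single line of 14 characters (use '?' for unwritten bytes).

Fragment 1: offset=7 data="hAK" -> buffer=???????hAK????
Fragment 2: offset=5 data="gm" -> buffer=?????gmhAK????

Answer: ?????gmhAK????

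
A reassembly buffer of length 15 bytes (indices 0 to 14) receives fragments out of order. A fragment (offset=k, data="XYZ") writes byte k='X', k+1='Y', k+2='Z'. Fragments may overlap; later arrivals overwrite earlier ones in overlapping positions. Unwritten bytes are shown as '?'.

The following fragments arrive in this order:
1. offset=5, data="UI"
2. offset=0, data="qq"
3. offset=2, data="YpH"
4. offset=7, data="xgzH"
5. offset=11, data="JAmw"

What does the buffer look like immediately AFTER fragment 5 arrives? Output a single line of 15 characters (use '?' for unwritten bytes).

Fragment 1: offset=5 data="UI" -> buffer=?????UI????????
Fragment 2: offset=0 data="qq" -> buffer=qq???UI????????
Fragment 3: offset=2 data="YpH" -> buffer=qqYpHUI????????
Fragment 4: offset=7 data="xgzH" -> buffer=qqYpHUIxgzH????
Fragment 5: offset=11 data="JAmw" -> buffer=qqYpHUIxgzHJAmw

Answer: qqYpHUIxgzHJAmw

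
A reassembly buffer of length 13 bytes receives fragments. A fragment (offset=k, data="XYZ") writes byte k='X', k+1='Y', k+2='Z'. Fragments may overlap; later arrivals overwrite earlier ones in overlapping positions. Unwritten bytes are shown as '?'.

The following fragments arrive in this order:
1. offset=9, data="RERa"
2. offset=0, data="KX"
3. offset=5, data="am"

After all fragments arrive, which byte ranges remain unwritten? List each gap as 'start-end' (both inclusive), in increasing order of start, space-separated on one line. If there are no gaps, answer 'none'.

Answer: 2-4 7-8

Derivation:
Fragment 1: offset=9 len=4
Fragment 2: offset=0 len=2
Fragment 3: offset=5 len=2
Gaps: 2-4 7-8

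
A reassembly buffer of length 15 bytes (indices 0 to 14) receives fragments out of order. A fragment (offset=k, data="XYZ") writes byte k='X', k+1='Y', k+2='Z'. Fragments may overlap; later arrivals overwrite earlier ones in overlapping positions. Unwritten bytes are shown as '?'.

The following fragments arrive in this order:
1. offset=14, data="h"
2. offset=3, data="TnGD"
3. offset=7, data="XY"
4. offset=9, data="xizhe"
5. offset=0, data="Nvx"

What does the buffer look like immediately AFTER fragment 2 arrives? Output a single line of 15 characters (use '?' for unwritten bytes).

Fragment 1: offset=14 data="h" -> buffer=??????????????h
Fragment 2: offset=3 data="TnGD" -> buffer=???TnGD???????h

Answer: ???TnGD???????h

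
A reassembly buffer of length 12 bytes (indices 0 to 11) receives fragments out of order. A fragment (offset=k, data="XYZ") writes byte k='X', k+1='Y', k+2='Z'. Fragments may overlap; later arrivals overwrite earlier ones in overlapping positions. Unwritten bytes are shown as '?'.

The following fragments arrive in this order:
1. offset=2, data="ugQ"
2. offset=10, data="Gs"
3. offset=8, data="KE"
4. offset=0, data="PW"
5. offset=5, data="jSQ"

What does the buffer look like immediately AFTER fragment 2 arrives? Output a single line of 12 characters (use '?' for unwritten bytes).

Fragment 1: offset=2 data="ugQ" -> buffer=??ugQ???????
Fragment 2: offset=10 data="Gs" -> buffer=??ugQ?????Gs

Answer: ??ugQ?????Gs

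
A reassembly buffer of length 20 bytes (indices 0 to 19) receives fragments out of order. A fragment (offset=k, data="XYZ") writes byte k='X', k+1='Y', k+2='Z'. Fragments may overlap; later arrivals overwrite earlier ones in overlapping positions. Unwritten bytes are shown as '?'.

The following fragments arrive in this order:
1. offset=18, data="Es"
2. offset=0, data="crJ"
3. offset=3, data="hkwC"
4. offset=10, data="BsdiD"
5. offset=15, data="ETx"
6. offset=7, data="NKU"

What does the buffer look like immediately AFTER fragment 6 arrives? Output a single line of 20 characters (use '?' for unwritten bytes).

Fragment 1: offset=18 data="Es" -> buffer=??????????????????Es
Fragment 2: offset=0 data="crJ" -> buffer=crJ???????????????Es
Fragment 3: offset=3 data="hkwC" -> buffer=crJhkwC???????????Es
Fragment 4: offset=10 data="BsdiD" -> buffer=crJhkwC???BsdiD???Es
Fragment 5: offset=15 data="ETx" -> buffer=crJhkwC???BsdiDETxEs
Fragment 6: offset=7 data="NKU" -> buffer=crJhkwCNKUBsdiDETxEs

Answer: crJhkwCNKUBsdiDETxEs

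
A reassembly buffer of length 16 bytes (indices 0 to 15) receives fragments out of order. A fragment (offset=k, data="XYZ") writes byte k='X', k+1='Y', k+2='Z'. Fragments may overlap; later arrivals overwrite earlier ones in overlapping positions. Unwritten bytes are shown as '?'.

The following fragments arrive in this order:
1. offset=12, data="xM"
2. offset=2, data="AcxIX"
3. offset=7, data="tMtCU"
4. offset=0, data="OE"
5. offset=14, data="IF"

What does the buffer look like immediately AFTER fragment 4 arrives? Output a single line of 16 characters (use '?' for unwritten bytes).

Answer: OEAcxIXtMtCUxM??

Derivation:
Fragment 1: offset=12 data="xM" -> buffer=????????????xM??
Fragment 2: offset=2 data="AcxIX" -> buffer=??AcxIX?????xM??
Fragment 3: offset=7 data="tMtCU" -> buffer=??AcxIXtMtCUxM??
Fragment 4: offset=0 data="OE" -> buffer=OEAcxIXtMtCUxM??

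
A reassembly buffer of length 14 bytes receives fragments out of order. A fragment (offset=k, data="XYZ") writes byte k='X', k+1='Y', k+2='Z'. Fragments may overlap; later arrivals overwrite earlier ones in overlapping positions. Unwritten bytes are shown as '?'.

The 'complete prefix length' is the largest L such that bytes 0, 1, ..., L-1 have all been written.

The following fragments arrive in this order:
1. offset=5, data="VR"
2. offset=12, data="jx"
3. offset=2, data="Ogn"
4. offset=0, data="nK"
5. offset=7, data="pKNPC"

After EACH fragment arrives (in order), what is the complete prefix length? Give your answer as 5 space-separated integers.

Fragment 1: offset=5 data="VR" -> buffer=?????VR??????? -> prefix_len=0
Fragment 2: offset=12 data="jx" -> buffer=?????VR?????jx -> prefix_len=0
Fragment 3: offset=2 data="Ogn" -> buffer=??OgnVR?????jx -> prefix_len=0
Fragment 4: offset=0 data="nK" -> buffer=nKOgnVR?????jx -> prefix_len=7
Fragment 5: offset=7 data="pKNPC" -> buffer=nKOgnVRpKNPCjx -> prefix_len=14

Answer: 0 0 0 7 14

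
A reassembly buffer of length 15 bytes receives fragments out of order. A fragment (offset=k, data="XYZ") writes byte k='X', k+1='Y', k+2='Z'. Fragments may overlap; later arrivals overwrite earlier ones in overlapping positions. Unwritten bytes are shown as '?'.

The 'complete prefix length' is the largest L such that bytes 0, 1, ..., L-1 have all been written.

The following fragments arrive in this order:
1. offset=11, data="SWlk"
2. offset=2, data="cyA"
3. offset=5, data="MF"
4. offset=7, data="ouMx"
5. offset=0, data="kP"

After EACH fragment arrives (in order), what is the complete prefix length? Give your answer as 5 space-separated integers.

Fragment 1: offset=11 data="SWlk" -> buffer=???????????SWlk -> prefix_len=0
Fragment 2: offset=2 data="cyA" -> buffer=??cyA??????SWlk -> prefix_len=0
Fragment 3: offset=5 data="MF" -> buffer=??cyAMF????SWlk -> prefix_len=0
Fragment 4: offset=7 data="ouMx" -> buffer=??cyAMFouMxSWlk -> prefix_len=0
Fragment 5: offset=0 data="kP" -> buffer=kPcyAMFouMxSWlk -> prefix_len=15

Answer: 0 0 0 0 15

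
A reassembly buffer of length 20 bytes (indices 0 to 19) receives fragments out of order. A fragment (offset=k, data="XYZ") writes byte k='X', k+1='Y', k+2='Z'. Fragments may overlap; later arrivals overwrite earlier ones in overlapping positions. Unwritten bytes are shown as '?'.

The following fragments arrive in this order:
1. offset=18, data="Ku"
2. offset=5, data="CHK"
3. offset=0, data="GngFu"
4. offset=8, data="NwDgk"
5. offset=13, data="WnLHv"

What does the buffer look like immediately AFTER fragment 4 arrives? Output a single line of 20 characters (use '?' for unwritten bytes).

Fragment 1: offset=18 data="Ku" -> buffer=??????????????????Ku
Fragment 2: offset=5 data="CHK" -> buffer=?????CHK??????????Ku
Fragment 3: offset=0 data="GngFu" -> buffer=GngFuCHK??????????Ku
Fragment 4: offset=8 data="NwDgk" -> buffer=GngFuCHKNwDgk?????Ku

Answer: GngFuCHKNwDgk?????Ku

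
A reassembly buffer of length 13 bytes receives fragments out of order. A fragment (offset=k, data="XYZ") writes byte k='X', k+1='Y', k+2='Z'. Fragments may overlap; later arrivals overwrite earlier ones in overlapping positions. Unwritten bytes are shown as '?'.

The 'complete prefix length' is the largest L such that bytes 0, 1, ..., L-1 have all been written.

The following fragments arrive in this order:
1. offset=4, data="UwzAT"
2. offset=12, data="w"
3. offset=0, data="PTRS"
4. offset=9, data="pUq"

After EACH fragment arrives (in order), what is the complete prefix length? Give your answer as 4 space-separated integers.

Fragment 1: offset=4 data="UwzAT" -> buffer=????UwzAT???? -> prefix_len=0
Fragment 2: offset=12 data="w" -> buffer=????UwzAT???w -> prefix_len=0
Fragment 3: offset=0 data="PTRS" -> buffer=PTRSUwzAT???w -> prefix_len=9
Fragment 4: offset=9 data="pUq" -> buffer=PTRSUwzATpUqw -> prefix_len=13

Answer: 0 0 9 13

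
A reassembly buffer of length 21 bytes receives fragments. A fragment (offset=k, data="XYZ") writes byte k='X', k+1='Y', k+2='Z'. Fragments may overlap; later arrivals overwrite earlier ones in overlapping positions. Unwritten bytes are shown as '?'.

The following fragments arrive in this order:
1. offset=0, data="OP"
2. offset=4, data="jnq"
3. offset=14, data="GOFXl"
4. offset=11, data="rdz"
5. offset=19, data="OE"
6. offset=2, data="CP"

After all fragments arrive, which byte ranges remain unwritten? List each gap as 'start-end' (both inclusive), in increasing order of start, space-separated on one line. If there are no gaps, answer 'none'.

Fragment 1: offset=0 len=2
Fragment 2: offset=4 len=3
Fragment 3: offset=14 len=5
Fragment 4: offset=11 len=3
Fragment 5: offset=19 len=2
Fragment 6: offset=2 len=2
Gaps: 7-10

Answer: 7-10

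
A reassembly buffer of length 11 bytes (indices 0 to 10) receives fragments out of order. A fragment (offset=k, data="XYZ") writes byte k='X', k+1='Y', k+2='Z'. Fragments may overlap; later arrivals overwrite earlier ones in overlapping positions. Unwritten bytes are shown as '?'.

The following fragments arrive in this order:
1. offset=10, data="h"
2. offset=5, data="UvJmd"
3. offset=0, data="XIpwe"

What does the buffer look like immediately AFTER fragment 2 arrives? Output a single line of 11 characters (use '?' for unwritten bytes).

Fragment 1: offset=10 data="h" -> buffer=??????????h
Fragment 2: offset=5 data="UvJmd" -> buffer=?????UvJmdh

Answer: ?????UvJmdh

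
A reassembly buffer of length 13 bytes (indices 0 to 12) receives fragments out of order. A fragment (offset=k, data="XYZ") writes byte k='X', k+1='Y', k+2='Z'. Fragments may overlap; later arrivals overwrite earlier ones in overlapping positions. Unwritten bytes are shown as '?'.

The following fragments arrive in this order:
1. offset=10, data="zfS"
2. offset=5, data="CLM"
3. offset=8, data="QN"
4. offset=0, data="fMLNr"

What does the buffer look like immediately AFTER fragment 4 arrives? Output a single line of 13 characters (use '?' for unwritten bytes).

Answer: fMLNrCLMQNzfS

Derivation:
Fragment 1: offset=10 data="zfS" -> buffer=??????????zfS
Fragment 2: offset=5 data="CLM" -> buffer=?????CLM??zfS
Fragment 3: offset=8 data="QN" -> buffer=?????CLMQNzfS
Fragment 4: offset=0 data="fMLNr" -> buffer=fMLNrCLMQNzfS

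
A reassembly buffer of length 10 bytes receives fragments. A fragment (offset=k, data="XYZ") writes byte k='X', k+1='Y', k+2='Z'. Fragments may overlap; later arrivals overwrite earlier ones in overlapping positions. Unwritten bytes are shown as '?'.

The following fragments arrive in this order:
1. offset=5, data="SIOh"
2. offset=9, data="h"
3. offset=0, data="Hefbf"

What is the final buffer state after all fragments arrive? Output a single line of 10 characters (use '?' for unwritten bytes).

Fragment 1: offset=5 data="SIOh" -> buffer=?????SIOh?
Fragment 2: offset=9 data="h" -> buffer=?????SIOhh
Fragment 3: offset=0 data="Hefbf" -> buffer=HefbfSIOhh

Answer: HefbfSIOhh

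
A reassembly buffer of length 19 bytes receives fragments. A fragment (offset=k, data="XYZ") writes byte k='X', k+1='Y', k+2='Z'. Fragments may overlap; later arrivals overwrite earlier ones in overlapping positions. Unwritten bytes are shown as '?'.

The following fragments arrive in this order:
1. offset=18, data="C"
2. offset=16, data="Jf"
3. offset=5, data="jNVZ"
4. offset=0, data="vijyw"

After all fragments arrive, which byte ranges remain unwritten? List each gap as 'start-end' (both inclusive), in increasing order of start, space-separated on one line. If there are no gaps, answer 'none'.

Fragment 1: offset=18 len=1
Fragment 2: offset=16 len=2
Fragment 3: offset=5 len=4
Fragment 4: offset=0 len=5
Gaps: 9-15

Answer: 9-15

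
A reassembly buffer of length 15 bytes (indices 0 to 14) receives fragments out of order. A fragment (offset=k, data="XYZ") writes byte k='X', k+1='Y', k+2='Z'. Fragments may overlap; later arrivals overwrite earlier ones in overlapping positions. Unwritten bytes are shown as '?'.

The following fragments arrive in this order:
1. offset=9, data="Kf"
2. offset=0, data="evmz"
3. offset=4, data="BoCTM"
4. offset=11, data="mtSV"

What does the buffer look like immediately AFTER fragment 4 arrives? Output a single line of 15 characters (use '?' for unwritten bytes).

Fragment 1: offset=9 data="Kf" -> buffer=?????????Kf????
Fragment 2: offset=0 data="evmz" -> buffer=evmz?????Kf????
Fragment 3: offset=4 data="BoCTM" -> buffer=evmzBoCTMKf????
Fragment 4: offset=11 data="mtSV" -> buffer=evmzBoCTMKfmtSV

Answer: evmzBoCTMKfmtSV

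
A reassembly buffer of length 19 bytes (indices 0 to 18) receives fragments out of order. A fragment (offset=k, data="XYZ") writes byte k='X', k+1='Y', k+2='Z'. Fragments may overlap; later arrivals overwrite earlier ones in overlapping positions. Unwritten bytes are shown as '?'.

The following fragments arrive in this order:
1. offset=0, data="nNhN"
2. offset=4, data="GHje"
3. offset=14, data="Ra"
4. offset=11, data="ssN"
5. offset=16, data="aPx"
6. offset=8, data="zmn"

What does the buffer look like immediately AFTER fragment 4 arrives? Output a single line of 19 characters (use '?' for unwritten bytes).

Fragment 1: offset=0 data="nNhN" -> buffer=nNhN???????????????
Fragment 2: offset=4 data="GHje" -> buffer=nNhNGHje???????????
Fragment 3: offset=14 data="Ra" -> buffer=nNhNGHje??????Ra???
Fragment 4: offset=11 data="ssN" -> buffer=nNhNGHje???ssNRa???

Answer: nNhNGHje???ssNRa???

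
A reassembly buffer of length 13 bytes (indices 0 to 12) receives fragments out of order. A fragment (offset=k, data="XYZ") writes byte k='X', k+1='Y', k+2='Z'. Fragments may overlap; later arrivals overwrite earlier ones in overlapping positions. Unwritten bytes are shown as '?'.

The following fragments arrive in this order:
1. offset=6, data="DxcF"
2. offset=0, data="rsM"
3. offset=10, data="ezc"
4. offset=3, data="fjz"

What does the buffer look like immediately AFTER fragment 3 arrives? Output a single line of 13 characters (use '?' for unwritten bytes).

Fragment 1: offset=6 data="DxcF" -> buffer=??????DxcF???
Fragment 2: offset=0 data="rsM" -> buffer=rsM???DxcF???
Fragment 3: offset=10 data="ezc" -> buffer=rsM???DxcFezc

Answer: rsM???DxcFezc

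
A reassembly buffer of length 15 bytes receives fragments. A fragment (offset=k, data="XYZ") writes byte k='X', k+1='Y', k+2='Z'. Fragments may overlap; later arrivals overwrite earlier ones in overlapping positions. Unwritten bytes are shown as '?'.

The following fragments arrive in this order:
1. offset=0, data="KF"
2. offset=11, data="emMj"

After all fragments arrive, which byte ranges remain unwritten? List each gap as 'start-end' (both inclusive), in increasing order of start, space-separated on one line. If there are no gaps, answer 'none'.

Fragment 1: offset=0 len=2
Fragment 2: offset=11 len=4
Gaps: 2-10

Answer: 2-10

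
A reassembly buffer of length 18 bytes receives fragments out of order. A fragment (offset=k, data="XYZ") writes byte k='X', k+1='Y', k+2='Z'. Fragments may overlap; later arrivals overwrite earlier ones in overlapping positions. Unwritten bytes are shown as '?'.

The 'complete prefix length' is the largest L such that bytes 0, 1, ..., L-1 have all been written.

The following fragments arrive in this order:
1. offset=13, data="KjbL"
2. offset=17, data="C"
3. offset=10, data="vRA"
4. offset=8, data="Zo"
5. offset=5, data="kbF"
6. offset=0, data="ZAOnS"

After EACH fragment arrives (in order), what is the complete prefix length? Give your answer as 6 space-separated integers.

Answer: 0 0 0 0 0 18

Derivation:
Fragment 1: offset=13 data="KjbL" -> buffer=?????????????KjbL? -> prefix_len=0
Fragment 2: offset=17 data="C" -> buffer=?????????????KjbLC -> prefix_len=0
Fragment 3: offset=10 data="vRA" -> buffer=??????????vRAKjbLC -> prefix_len=0
Fragment 4: offset=8 data="Zo" -> buffer=????????ZovRAKjbLC -> prefix_len=0
Fragment 5: offset=5 data="kbF" -> buffer=?????kbFZovRAKjbLC -> prefix_len=0
Fragment 6: offset=0 data="ZAOnS" -> buffer=ZAOnSkbFZovRAKjbLC -> prefix_len=18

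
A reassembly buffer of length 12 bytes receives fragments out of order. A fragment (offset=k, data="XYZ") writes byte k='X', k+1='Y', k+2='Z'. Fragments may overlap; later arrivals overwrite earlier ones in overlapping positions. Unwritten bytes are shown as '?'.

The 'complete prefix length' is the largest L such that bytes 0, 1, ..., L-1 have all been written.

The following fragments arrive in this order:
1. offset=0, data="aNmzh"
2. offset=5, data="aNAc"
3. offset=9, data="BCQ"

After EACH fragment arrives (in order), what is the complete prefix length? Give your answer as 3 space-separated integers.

Answer: 5 9 12

Derivation:
Fragment 1: offset=0 data="aNmzh" -> buffer=aNmzh??????? -> prefix_len=5
Fragment 2: offset=5 data="aNAc" -> buffer=aNmzhaNAc??? -> prefix_len=9
Fragment 3: offset=9 data="BCQ" -> buffer=aNmzhaNAcBCQ -> prefix_len=12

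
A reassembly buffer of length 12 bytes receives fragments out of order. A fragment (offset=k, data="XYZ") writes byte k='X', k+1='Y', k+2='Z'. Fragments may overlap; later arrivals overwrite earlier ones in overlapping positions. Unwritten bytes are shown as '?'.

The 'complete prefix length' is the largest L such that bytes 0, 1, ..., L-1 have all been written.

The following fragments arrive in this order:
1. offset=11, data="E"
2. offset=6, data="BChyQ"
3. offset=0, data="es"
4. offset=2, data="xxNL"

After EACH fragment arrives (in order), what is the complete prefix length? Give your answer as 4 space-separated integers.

Answer: 0 0 2 12

Derivation:
Fragment 1: offset=11 data="E" -> buffer=???????????E -> prefix_len=0
Fragment 2: offset=6 data="BChyQ" -> buffer=??????BChyQE -> prefix_len=0
Fragment 3: offset=0 data="es" -> buffer=es????BChyQE -> prefix_len=2
Fragment 4: offset=2 data="xxNL" -> buffer=esxxNLBChyQE -> prefix_len=12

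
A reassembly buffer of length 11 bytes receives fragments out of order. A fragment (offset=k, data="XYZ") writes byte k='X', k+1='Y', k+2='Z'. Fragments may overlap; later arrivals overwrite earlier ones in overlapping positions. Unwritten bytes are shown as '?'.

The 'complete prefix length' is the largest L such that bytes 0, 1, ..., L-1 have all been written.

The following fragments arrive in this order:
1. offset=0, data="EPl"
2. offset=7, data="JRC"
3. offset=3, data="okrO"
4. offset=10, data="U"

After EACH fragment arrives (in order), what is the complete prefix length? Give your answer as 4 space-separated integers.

Fragment 1: offset=0 data="EPl" -> buffer=EPl???????? -> prefix_len=3
Fragment 2: offset=7 data="JRC" -> buffer=EPl????JRC? -> prefix_len=3
Fragment 3: offset=3 data="okrO" -> buffer=EPlokrOJRC? -> prefix_len=10
Fragment 4: offset=10 data="U" -> buffer=EPlokrOJRCU -> prefix_len=11

Answer: 3 3 10 11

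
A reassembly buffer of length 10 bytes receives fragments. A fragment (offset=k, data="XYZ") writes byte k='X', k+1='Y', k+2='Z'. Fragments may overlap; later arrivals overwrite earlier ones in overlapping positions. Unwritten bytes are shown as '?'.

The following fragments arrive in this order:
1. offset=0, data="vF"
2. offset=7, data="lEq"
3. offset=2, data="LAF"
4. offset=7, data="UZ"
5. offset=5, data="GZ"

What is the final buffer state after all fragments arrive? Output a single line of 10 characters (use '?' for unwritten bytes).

Fragment 1: offset=0 data="vF" -> buffer=vF????????
Fragment 2: offset=7 data="lEq" -> buffer=vF?????lEq
Fragment 3: offset=2 data="LAF" -> buffer=vFLAF??lEq
Fragment 4: offset=7 data="UZ" -> buffer=vFLAF??UZq
Fragment 5: offset=5 data="GZ" -> buffer=vFLAFGZUZq

Answer: vFLAFGZUZq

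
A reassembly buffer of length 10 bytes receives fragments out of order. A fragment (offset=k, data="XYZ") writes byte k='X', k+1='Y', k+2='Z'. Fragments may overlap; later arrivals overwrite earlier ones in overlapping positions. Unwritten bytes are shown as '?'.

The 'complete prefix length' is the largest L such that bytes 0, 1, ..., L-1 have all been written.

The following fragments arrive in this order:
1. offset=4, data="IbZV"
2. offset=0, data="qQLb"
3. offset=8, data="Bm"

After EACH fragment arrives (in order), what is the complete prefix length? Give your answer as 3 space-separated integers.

Fragment 1: offset=4 data="IbZV" -> buffer=????IbZV?? -> prefix_len=0
Fragment 2: offset=0 data="qQLb" -> buffer=qQLbIbZV?? -> prefix_len=8
Fragment 3: offset=8 data="Bm" -> buffer=qQLbIbZVBm -> prefix_len=10

Answer: 0 8 10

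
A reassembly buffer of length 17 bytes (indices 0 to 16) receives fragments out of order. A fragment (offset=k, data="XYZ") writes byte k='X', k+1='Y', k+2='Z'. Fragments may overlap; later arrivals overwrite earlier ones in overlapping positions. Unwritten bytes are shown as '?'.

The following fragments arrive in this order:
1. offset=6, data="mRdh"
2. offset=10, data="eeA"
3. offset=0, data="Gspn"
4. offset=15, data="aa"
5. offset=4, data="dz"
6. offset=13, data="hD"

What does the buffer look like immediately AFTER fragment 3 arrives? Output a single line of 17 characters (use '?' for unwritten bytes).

Fragment 1: offset=6 data="mRdh" -> buffer=??????mRdh???????
Fragment 2: offset=10 data="eeA" -> buffer=??????mRdheeA????
Fragment 3: offset=0 data="Gspn" -> buffer=Gspn??mRdheeA????

Answer: Gspn??mRdheeA????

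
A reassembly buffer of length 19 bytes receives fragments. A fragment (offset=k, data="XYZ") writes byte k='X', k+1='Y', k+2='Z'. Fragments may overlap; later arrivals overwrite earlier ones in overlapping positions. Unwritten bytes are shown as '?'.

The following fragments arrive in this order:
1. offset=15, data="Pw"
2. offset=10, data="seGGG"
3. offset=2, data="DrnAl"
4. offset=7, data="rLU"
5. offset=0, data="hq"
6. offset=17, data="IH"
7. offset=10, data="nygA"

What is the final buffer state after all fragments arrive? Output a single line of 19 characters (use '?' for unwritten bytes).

Answer: hqDrnAlrLUnygAGPwIH

Derivation:
Fragment 1: offset=15 data="Pw" -> buffer=???????????????Pw??
Fragment 2: offset=10 data="seGGG" -> buffer=??????????seGGGPw??
Fragment 3: offset=2 data="DrnAl" -> buffer=??DrnAl???seGGGPw??
Fragment 4: offset=7 data="rLU" -> buffer=??DrnAlrLUseGGGPw??
Fragment 5: offset=0 data="hq" -> buffer=hqDrnAlrLUseGGGPw??
Fragment 6: offset=17 data="IH" -> buffer=hqDrnAlrLUseGGGPwIH
Fragment 7: offset=10 data="nygA" -> buffer=hqDrnAlrLUnygAGPwIH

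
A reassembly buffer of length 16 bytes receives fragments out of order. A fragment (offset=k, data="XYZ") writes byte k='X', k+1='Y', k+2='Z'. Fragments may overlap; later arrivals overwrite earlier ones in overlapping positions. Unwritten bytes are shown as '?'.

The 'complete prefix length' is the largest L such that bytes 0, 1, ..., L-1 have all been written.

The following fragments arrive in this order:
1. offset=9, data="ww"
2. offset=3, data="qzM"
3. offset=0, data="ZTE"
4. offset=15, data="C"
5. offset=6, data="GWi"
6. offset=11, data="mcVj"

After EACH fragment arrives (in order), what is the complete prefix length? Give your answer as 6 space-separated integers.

Fragment 1: offset=9 data="ww" -> buffer=?????????ww????? -> prefix_len=0
Fragment 2: offset=3 data="qzM" -> buffer=???qzM???ww????? -> prefix_len=0
Fragment 3: offset=0 data="ZTE" -> buffer=ZTEqzM???ww????? -> prefix_len=6
Fragment 4: offset=15 data="C" -> buffer=ZTEqzM???ww????C -> prefix_len=6
Fragment 5: offset=6 data="GWi" -> buffer=ZTEqzMGWiww????C -> prefix_len=11
Fragment 6: offset=11 data="mcVj" -> buffer=ZTEqzMGWiwwmcVjC -> prefix_len=16

Answer: 0 0 6 6 11 16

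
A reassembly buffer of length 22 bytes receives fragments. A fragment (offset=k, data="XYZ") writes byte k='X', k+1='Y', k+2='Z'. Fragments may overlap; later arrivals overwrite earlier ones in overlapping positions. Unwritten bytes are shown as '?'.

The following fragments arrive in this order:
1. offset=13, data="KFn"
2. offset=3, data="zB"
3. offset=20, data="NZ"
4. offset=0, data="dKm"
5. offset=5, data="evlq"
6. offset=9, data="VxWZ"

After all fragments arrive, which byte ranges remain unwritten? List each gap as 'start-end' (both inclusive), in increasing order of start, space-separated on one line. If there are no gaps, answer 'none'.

Answer: 16-19

Derivation:
Fragment 1: offset=13 len=3
Fragment 2: offset=3 len=2
Fragment 3: offset=20 len=2
Fragment 4: offset=0 len=3
Fragment 5: offset=5 len=4
Fragment 6: offset=9 len=4
Gaps: 16-19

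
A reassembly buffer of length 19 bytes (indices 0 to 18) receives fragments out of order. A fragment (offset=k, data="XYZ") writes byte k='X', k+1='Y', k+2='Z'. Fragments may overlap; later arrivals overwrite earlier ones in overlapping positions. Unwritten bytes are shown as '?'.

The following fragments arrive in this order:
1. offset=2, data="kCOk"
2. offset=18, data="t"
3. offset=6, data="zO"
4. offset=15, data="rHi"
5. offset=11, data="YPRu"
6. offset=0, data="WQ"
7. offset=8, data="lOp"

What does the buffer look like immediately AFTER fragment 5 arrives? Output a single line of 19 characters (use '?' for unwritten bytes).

Fragment 1: offset=2 data="kCOk" -> buffer=??kCOk?????????????
Fragment 2: offset=18 data="t" -> buffer=??kCOk????????????t
Fragment 3: offset=6 data="zO" -> buffer=??kCOkzO??????????t
Fragment 4: offset=15 data="rHi" -> buffer=??kCOkzO???????rHit
Fragment 5: offset=11 data="YPRu" -> buffer=??kCOkzO???YPRurHit

Answer: ??kCOkzO???YPRurHit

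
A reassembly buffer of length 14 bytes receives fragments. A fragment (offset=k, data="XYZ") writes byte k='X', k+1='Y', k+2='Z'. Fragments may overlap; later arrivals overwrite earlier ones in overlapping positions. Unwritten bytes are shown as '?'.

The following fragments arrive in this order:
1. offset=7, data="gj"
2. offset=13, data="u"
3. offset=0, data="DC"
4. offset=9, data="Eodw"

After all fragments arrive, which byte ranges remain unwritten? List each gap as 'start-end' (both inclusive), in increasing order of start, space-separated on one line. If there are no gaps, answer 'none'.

Fragment 1: offset=7 len=2
Fragment 2: offset=13 len=1
Fragment 3: offset=0 len=2
Fragment 4: offset=9 len=4
Gaps: 2-6

Answer: 2-6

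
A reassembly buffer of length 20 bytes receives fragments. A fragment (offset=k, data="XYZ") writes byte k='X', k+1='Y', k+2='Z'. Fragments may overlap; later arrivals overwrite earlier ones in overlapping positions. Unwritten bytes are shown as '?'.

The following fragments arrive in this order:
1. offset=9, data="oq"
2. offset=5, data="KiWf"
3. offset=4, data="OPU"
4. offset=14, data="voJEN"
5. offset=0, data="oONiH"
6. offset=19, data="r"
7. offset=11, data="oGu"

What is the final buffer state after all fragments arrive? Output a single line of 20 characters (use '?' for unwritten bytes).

Fragment 1: offset=9 data="oq" -> buffer=?????????oq?????????
Fragment 2: offset=5 data="KiWf" -> buffer=?????KiWfoq?????????
Fragment 3: offset=4 data="OPU" -> buffer=????OPUWfoq?????????
Fragment 4: offset=14 data="voJEN" -> buffer=????OPUWfoq???voJEN?
Fragment 5: offset=0 data="oONiH" -> buffer=oONiHPUWfoq???voJEN?
Fragment 6: offset=19 data="r" -> buffer=oONiHPUWfoq???voJENr
Fragment 7: offset=11 data="oGu" -> buffer=oONiHPUWfoqoGuvoJENr

Answer: oONiHPUWfoqoGuvoJENr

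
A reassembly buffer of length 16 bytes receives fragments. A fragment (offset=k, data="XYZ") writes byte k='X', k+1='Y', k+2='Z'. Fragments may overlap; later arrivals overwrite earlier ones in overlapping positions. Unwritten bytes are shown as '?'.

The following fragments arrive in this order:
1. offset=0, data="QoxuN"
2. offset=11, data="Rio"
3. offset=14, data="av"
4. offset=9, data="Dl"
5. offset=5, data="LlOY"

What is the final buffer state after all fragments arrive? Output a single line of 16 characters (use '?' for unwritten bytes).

Answer: QoxuNLlOYDlRioav

Derivation:
Fragment 1: offset=0 data="QoxuN" -> buffer=QoxuN???????????
Fragment 2: offset=11 data="Rio" -> buffer=QoxuN??????Rio??
Fragment 3: offset=14 data="av" -> buffer=QoxuN??????Rioav
Fragment 4: offset=9 data="Dl" -> buffer=QoxuN????DlRioav
Fragment 5: offset=5 data="LlOY" -> buffer=QoxuNLlOYDlRioav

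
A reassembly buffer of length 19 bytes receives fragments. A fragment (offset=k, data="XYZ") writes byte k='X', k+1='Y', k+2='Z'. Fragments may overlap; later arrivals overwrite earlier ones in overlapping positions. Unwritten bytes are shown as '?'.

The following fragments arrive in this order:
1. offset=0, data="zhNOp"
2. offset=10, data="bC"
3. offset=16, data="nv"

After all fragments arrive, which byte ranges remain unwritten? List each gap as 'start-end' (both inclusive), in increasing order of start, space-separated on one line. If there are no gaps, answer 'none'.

Fragment 1: offset=0 len=5
Fragment 2: offset=10 len=2
Fragment 3: offset=16 len=2
Gaps: 5-9 12-15 18-18

Answer: 5-9 12-15 18-18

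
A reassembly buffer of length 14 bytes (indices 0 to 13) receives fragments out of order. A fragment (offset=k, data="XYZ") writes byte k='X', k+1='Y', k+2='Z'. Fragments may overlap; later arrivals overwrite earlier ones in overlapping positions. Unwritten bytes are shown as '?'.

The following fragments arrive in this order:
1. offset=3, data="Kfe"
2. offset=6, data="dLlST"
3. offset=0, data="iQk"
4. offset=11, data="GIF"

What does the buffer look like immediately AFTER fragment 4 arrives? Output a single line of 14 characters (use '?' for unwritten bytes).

Answer: iQkKfedLlSTGIF

Derivation:
Fragment 1: offset=3 data="Kfe" -> buffer=???Kfe????????
Fragment 2: offset=6 data="dLlST" -> buffer=???KfedLlST???
Fragment 3: offset=0 data="iQk" -> buffer=iQkKfedLlST???
Fragment 4: offset=11 data="GIF" -> buffer=iQkKfedLlSTGIF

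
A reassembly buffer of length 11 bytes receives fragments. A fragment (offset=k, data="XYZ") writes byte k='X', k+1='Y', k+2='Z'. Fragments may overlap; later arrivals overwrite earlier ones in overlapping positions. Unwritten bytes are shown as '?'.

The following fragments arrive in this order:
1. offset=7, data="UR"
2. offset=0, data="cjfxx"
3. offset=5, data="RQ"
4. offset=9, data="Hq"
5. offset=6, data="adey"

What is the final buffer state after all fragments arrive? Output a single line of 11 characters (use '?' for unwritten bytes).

Fragment 1: offset=7 data="UR" -> buffer=???????UR??
Fragment 2: offset=0 data="cjfxx" -> buffer=cjfxx??UR??
Fragment 3: offset=5 data="RQ" -> buffer=cjfxxRQUR??
Fragment 4: offset=9 data="Hq" -> buffer=cjfxxRQURHq
Fragment 5: offset=6 data="adey" -> buffer=cjfxxRadeyq

Answer: cjfxxRadeyq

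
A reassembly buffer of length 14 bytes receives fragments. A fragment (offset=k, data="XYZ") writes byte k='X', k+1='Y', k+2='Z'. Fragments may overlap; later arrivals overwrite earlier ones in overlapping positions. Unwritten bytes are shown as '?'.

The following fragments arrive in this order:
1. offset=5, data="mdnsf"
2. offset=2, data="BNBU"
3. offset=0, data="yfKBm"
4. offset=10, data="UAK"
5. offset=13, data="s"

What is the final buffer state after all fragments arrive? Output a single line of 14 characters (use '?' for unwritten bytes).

Fragment 1: offset=5 data="mdnsf" -> buffer=?????mdnsf????
Fragment 2: offset=2 data="BNBU" -> buffer=??BNBUdnsf????
Fragment 3: offset=0 data="yfKBm" -> buffer=yfKBmUdnsf????
Fragment 4: offset=10 data="UAK" -> buffer=yfKBmUdnsfUAK?
Fragment 5: offset=13 data="s" -> buffer=yfKBmUdnsfUAKs

Answer: yfKBmUdnsfUAKs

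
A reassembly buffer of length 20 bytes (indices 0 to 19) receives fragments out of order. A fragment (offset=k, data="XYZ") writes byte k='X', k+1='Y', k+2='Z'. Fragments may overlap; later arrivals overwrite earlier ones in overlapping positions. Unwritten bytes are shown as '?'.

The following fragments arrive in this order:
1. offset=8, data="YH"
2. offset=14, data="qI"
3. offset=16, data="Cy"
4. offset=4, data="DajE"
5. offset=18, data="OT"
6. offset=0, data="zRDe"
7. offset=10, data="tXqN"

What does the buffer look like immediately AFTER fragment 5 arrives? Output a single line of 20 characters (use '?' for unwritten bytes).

Fragment 1: offset=8 data="YH" -> buffer=????????YH??????????
Fragment 2: offset=14 data="qI" -> buffer=????????YH????qI????
Fragment 3: offset=16 data="Cy" -> buffer=????????YH????qICy??
Fragment 4: offset=4 data="DajE" -> buffer=????DajEYH????qICy??
Fragment 5: offset=18 data="OT" -> buffer=????DajEYH????qICyOT

Answer: ????DajEYH????qICyOT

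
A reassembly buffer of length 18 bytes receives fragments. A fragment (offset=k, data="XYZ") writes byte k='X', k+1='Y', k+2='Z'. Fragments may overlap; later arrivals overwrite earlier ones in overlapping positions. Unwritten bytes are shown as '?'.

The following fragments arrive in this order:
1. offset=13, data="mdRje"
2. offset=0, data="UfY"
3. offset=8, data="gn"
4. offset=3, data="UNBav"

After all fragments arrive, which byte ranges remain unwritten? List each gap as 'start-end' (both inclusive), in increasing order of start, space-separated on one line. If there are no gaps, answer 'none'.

Fragment 1: offset=13 len=5
Fragment 2: offset=0 len=3
Fragment 3: offset=8 len=2
Fragment 4: offset=3 len=5
Gaps: 10-12

Answer: 10-12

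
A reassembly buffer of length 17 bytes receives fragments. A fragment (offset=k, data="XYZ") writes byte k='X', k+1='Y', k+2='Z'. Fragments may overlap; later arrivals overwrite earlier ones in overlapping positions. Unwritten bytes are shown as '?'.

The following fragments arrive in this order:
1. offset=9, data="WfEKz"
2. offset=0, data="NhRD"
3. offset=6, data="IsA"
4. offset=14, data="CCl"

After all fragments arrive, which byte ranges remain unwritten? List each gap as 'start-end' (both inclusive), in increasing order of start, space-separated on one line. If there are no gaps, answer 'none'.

Answer: 4-5

Derivation:
Fragment 1: offset=9 len=5
Fragment 2: offset=0 len=4
Fragment 3: offset=6 len=3
Fragment 4: offset=14 len=3
Gaps: 4-5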